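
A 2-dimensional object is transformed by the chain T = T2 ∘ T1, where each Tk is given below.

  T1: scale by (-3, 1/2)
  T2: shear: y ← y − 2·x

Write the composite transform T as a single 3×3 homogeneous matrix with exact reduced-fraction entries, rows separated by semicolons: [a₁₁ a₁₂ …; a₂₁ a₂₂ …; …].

T1 = [-3 0 0; 0 1/2 0; 0 0 1]
T2·T1 = [-3 0 0; 6 1/2 0; 0 0 1]

T = [-3 0 0; 6 1/2 0; 0 0 1]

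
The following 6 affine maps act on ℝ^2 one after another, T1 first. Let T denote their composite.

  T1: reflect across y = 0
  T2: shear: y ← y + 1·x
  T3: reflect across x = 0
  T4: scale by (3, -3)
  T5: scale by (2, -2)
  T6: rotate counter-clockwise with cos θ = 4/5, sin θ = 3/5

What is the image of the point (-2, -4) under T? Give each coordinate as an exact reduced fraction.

T1 reflect across y = 0: (-2, -4) → (-2, 4)
T2 shear: y ← y + 1·x: (-2, 4) → (-2, 2)
T3 reflect across x = 0: (-2, 2) → (2, 2)
T4 scale by (3, -3): (2, 2) → (6, -6)
T5 scale by (2, -2): (6, -6) → (12, 12)
T6 rotate counter-clockwise with cos θ = 4/5, sin θ = 3/5: (12, 12) → (12/5, 84/5)

T(p) = (12/5, 84/5)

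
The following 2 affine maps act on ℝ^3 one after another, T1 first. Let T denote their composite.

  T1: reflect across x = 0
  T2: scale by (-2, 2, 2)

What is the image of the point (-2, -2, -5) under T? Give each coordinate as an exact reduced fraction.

T1 reflect across x = 0: (-2, -2, -5) → (2, -2, -5)
T2 scale by (-2, 2, 2): (2, -2, -5) → (-4, -4, -10)

T(p) = (-4, -4, -10)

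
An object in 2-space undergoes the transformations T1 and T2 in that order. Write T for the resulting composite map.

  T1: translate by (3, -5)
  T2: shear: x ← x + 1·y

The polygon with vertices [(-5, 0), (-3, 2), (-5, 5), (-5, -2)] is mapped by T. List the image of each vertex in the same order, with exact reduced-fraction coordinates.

T1 translate by (3, -5): (-5, 0) → (-2, -5); (-3, 2) → (0, -3); (-5, 5) → (-2, 0); (-5, -2) → (-2, -7)
T2 shear: x ← x + 1·y: (-2, -5) → (-7, -5); (0, -3) → (-3, -3); (-2, 0) → (-2, 0); (-2, -7) → (-9, -7)

image vertices: (-7, -5), (-3, -3), (-2, 0), (-9, -7)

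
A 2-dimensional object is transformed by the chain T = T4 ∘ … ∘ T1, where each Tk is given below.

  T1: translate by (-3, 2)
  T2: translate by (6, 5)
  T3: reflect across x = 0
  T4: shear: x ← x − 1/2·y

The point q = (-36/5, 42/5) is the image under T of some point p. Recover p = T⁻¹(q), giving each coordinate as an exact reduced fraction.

T1 = [1 0 -3; 0 1 2; 0 0 1]
T2·T1 = [1 0 3; 0 1 7; 0 0 1]
T3·…·T1 = [-1 0 -3; 0 1 7; 0 0 1]
T4·…·T1 = [-1 -1/2 -13/2; 0 1 7; 0 0 1]
det M = -1; M⁻¹ = [-1 -1/2 -3; 0 1 -7; 0 0 1]
M⁻¹ · (-36/5, 42/5)ᵀ = (0, 7/5)ᵀ

p = (0, 7/5)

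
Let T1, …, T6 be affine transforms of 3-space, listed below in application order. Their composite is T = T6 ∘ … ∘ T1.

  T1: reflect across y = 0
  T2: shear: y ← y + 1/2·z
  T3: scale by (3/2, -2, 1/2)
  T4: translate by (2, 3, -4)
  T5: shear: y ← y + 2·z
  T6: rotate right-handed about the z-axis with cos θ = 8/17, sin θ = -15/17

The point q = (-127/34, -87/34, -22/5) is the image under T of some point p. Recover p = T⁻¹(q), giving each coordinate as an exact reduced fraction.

T1 = [1 0 0 0; 0 -1 0 0; 0 0 1 0; 0 0 0 1]
T2·T1 = [1 0 0 0; 0 -1 1/2 0; 0 0 1 0; 0 0 0 1]
T3·…·T1 = [3/2 0 0 0; 0 2 -1 0; 0 0 1/2 0; 0 0 0 1]
T4·…·T1 = [3/2 0 0 2; 0 2 -1 3; 0 0 1/2 -4; 0 0 0 1]
T5·…·T1 = [3/2 0 0 2; 0 2 0 -5; 0 0 1/2 -4; 0 0 0 1]
T6·…·T1 = [12/17 30/17 0 -59/17; -45/34 16/17 0 -70/17; 0 0 1/2 -4; 0 0 0 1]
det M = 3/2; M⁻¹ = [16/51 -10/17 0 -4/3; 15/34 4/17 0 5/2; 0 0 2 8; 0 0 0 1]
M⁻¹ · (-127/34, -87/34, -22/5)ᵀ = (-1, 1/4, -4/5)ᵀ

p = (-1, 1/4, -4/5)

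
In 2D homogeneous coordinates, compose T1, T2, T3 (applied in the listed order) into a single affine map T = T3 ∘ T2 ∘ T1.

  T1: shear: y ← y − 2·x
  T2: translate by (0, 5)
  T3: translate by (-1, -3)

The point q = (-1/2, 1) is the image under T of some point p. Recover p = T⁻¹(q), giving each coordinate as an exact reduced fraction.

T1 = [1 0 0; -2 1 0; 0 0 1]
T2·T1 = [1 0 0; -2 1 5; 0 0 1]
T3·…·T1 = [1 0 -1; -2 1 2; 0 0 1]
det M = 1; M⁻¹ = [1 0 1; 2 1 0; 0 0 1]
M⁻¹ · (-1/2, 1)ᵀ = (1/2, 0)ᵀ

p = (1/2, 0)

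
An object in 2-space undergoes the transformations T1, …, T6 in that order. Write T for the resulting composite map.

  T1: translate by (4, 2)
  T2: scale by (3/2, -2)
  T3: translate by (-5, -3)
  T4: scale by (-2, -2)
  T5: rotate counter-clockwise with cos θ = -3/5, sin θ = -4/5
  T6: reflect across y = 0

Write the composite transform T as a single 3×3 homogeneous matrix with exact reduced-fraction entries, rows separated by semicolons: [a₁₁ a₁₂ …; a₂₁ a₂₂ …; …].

T = [9/5 16/5 62/5; -12/5 12/5 34/5; 0 0 1]

T1 = [1 0 4; 0 1 2; 0 0 1]
T2·T1 = [3/2 0 6; 0 -2 -4; 0 0 1]
T3·…·T1 = [3/2 0 1; 0 -2 -7; 0 0 1]
T4·…·T1 = [-3 0 -2; 0 4 14; 0 0 1]
T5·…·T1 = [9/5 16/5 62/5; 12/5 -12/5 -34/5; 0 0 1]
T6·…·T1 = [9/5 16/5 62/5; -12/5 12/5 34/5; 0 0 1]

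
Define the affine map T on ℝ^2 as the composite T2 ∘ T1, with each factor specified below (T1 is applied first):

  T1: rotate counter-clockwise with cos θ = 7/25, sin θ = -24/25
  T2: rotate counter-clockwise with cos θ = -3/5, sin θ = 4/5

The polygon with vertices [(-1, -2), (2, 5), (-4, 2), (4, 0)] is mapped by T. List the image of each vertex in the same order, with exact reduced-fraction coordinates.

T1 rotate counter-clockwise with cos θ = 7/25, sin θ = -24/25: (-1, -2) → (-11/5, 2/5); (2, 5) → (134/25, -13/25); (-4, 2) → (4/5, 22/5); (4, 0) → (28/25, -96/25)
T2 rotate counter-clockwise with cos θ = -3/5, sin θ = 4/5: (-11/5, 2/5) → (1, -2); (134/25, -13/25) → (-14/5, 23/5); (4/5, 22/5) → (-4, -2); (28/25, -96/25) → (12/5, 16/5)

image vertices: (1, -2), (-14/5, 23/5), (-4, -2), (12/5, 16/5)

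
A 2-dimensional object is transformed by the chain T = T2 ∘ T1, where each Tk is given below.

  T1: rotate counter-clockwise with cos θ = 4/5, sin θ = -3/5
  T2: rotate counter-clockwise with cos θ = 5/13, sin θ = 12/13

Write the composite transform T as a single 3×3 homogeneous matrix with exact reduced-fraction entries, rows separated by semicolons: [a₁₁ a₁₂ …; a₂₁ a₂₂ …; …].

T1 = [4/5 3/5 0; -3/5 4/5 0; 0 0 1]
T2·T1 = [56/65 -33/65 0; 33/65 56/65 0; 0 0 1]

T = [56/65 -33/65 0; 33/65 56/65 0; 0 0 1]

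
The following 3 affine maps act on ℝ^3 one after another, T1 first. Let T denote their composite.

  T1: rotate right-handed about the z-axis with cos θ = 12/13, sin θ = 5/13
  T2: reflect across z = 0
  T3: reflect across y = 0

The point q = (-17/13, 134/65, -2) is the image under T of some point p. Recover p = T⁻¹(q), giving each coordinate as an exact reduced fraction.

p = (-2, -7/5, 2)

T1 = [12/13 -5/13 0 0; 5/13 12/13 0 0; 0 0 1 0; 0 0 0 1]
T2·T1 = [12/13 -5/13 0 0; 5/13 12/13 0 0; 0 0 -1 0; 0 0 0 1]
T3·…·T1 = [12/13 -5/13 0 0; -5/13 -12/13 0 0; 0 0 -1 0; 0 0 0 1]
det M = 1; M⁻¹ = [12/13 -5/13 0 0; -5/13 -12/13 0 0; 0 0 -1 0; 0 0 0 1]
M⁻¹ · (-17/13, 134/65, -2)ᵀ = (-2, -7/5, 2)ᵀ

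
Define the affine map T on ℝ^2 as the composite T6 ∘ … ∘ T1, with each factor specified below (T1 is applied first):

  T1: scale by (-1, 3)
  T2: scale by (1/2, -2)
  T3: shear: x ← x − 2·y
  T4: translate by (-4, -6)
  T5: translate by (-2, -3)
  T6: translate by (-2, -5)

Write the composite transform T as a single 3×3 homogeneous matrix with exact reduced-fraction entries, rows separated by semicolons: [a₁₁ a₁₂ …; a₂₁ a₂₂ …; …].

T = [-1/2 12 -8; 0 -6 -14; 0 0 1]

T1 = [-1 0 0; 0 3 0; 0 0 1]
T2·T1 = [-1/2 0 0; 0 -6 0; 0 0 1]
T3·…·T1 = [-1/2 12 0; 0 -6 0; 0 0 1]
T4·…·T1 = [-1/2 12 -4; 0 -6 -6; 0 0 1]
T5·…·T1 = [-1/2 12 -6; 0 -6 -9; 0 0 1]
T6·…·T1 = [-1/2 12 -8; 0 -6 -14; 0 0 1]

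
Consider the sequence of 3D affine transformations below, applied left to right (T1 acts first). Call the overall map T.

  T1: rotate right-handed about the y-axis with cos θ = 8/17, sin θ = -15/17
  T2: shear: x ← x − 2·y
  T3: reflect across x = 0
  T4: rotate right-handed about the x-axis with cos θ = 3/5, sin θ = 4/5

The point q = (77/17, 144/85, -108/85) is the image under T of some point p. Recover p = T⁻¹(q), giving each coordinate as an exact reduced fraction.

T1 = [8/17 0 -15/17 0; 0 1 0 0; 15/17 0 8/17 0; 0 0 0 1]
T2·T1 = [8/17 -2 -15/17 0; 0 1 0 0; 15/17 0 8/17 0; 0 0 0 1]
T3·…·T1 = [-8/17 2 15/17 0; 0 1 0 0; 15/17 0 8/17 0; 0 0 0 1]
T4·…·T1 = [-8/17 2 15/17 0; -12/17 3/5 -32/85 0; 9/17 4/5 24/85 0; 0 0 0 1]
det M = -1; M⁻¹ = [-8/17 -12/85 109/85 0; 0 3/5 4/5 0; 15/17 -122/85 -96/85 0; 0 0 0 1]
M⁻¹ · (77/17, 144/85, -108/85)ᵀ = (-4, 0, 3)ᵀ

p = (-4, 0, 3)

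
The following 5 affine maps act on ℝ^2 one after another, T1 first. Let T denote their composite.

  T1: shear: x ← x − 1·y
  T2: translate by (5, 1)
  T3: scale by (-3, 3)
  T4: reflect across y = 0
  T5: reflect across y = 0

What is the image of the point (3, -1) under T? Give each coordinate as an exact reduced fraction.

T1 shear: x ← x − 1·y: (3, -1) → (4, -1)
T2 translate by (5, 1): (4, -1) → (9, 0)
T3 scale by (-3, 3): (9, 0) → (-27, 0)
T4 reflect across y = 0: (-27, 0) → (-27, 0)
T5 reflect across y = 0: (-27, 0) → (-27, 0)

T(p) = (-27, 0)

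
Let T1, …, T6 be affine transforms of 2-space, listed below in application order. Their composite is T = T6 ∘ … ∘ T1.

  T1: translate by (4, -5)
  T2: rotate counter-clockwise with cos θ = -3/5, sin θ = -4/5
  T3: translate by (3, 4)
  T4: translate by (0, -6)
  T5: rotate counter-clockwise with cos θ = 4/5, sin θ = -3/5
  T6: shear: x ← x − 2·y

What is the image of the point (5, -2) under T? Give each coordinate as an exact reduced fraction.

T(p) = (-11, 4/5)

T1 translate by (4, -5): (5, -2) → (9, -7)
T2 rotate counter-clockwise with cos θ = -3/5, sin θ = -4/5: (9, -7) → (-11, -3)
T3 translate by (3, 4): (-11, -3) → (-8, 1)
T4 translate by (0, -6): (-8, 1) → (-8, -5)
T5 rotate counter-clockwise with cos θ = 4/5, sin θ = -3/5: (-8, -5) → (-47/5, 4/5)
T6 shear: x ← x − 2·y: (-47/5, 4/5) → (-11, 4/5)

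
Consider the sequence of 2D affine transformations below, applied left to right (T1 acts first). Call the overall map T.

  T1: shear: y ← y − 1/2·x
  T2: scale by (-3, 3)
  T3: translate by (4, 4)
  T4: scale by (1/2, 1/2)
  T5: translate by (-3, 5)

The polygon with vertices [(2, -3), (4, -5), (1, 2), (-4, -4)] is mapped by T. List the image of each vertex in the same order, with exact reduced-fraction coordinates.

image vertices: (-4, 1), (-7, -7/2), (-5/2, 37/4), (5, 4)

T1 shear: y ← y − 1/2·x: (2, -3) → (2, -4); (4, -5) → (4, -7); (1, 2) → (1, 3/2); (-4, -4) → (-4, -2)
T2 scale by (-3, 3): (2, -4) → (-6, -12); (4, -7) → (-12, -21); (1, 3/2) → (-3, 9/2); (-4, -2) → (12, -6)
T3 translate by (4, 4): (-6, -12) → (-2, -8); (-12, -21) → (-8, -17); (-3, 9/2) → (1, 17/2); (12, -6) → (16, -2)
T4 scale by (1/2, 1/2): (-2, -8) → (-1, -4); (-8, -17) → (-4, -17/2); (1, 17/2) → (1/2, 17/4); (16, -2) → (8, -1)
T5 translate by (-3, 5): (-1, -4) → (-4, 1); (-4, -17/2) → (-7, -7/2); (1/2, 17/4) → (-5/2, 37/4); (8, -1) → (5, 4)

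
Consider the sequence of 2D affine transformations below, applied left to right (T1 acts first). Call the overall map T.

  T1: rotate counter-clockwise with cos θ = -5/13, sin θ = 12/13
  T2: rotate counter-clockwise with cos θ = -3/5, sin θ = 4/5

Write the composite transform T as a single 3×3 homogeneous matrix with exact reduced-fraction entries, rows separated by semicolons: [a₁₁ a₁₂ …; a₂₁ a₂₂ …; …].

T1 = [-5/13 -12/13 0; 12/13 -5/13 0; 0 0 1]
T2·T1 = [-33/65 56/65 0; -56/65 -33/65 0; 0 0 1]

T = [-33/65 56/65 0; -56/65 -33/65 0; 0 0 1]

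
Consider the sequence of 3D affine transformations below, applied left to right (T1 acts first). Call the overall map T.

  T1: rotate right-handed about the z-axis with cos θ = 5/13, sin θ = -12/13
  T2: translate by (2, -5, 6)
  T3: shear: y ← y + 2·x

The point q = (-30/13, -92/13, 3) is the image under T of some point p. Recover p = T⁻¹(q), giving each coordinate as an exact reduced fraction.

T1 = [5/13 12/13 0 0; -12/13 5/13 0 0; 0 0 1 0; 0 0 0 1]
T2·T1 = [5/13 12/13 0 2; -12/13 5/13 0 -5; 0 0 1 6; 0 0 0 1]
T3·…·T1 = [5/13 12/13 0 2; -2/13 29/13 0 -1; 0 0 1 6; 0 0 0 1]
det M = 1; M⁻¹ = [29/13 -12/13 0 -70/13; 2/13 5/13 0 1/13; 0 0 1 -6; 0 0 0 1]
M⁻¹ · (-30/13, -92/13, 3)ᵀ = (-4, -3, -3)ᵀ

p = (-4, -3, -3)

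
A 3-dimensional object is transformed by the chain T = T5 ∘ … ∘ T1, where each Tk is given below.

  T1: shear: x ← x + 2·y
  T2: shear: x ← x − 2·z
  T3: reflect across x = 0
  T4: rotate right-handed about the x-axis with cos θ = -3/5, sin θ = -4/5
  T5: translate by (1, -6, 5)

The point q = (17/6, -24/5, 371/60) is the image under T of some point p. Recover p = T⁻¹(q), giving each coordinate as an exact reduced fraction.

T1 = [1 2 0 0; 0 1 0 0; 0 0 1 0; 0 0 0 1]
T2·T1 = [1 2 -2 0; 0 1 0 0; 0 0 1 0; 0 0 0 1]
T3·…·T1 = [-1 -2 2 0; 0 1 0 0; 0 0 1 0; 0 0 0 1]
T4·…·T1 = [-1 -2 2 0; 0 -3/5 4/5 0; 0 -4/5 -3/5 0; 0 0 0 1]
T5·…·T1 = [-1 -2 2 1; 0 -3/5 4/5 -6; 0 -4/5 -3/5 5; 0 0 0 1]
det M = -1; M⁻¹ = [-1 14/5 2/5 79/5; 0 -3/5 -4/5 2/5; 0 4/5 -3/5 39/5; 0 0 0 1]
M⁻¹ · (17/6, -24/5, 371/60)ᵀ = (2, -5/3, 1/4)ᵀ

p = (2, -5/3, 1/4)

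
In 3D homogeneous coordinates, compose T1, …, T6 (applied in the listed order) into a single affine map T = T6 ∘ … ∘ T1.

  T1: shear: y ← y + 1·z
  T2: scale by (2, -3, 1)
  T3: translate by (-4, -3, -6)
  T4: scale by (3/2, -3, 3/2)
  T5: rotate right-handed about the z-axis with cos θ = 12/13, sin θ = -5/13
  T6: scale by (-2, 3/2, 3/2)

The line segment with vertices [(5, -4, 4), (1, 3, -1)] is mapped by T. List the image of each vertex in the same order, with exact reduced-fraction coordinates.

image vertices: (-306/13, 189/26, -9/2), (-198/13, 1017/26, -63/4)

T1 shear: y ← y + 1·z: (5, -4, 4) → (5, 0, 4); (1, 3, -1) → (1, 2, -1)
T2 scale by (2, -3, 1): (5, 0, 4) → (10, 0, 4); (1, 2, -1) → (2, -6, -1)
T3 translate by (-4, -3, -6): (10, 0, 4) → (6, -3, -2); (2, -6, -1) → (-2, -9, -7)
T4 scale by (3/2, -3, 3/2): (6, -3, -2) → (9, 9, -3); (-2, -9, -7) → (-3, 27, -21/2)
T5 rotate right-handed about the z-axis with cos θ = 12/13, sin θ = -5/13: (9, 9, -3) → (153/13, 63/13, -3); (-3, 27, -21/2) → (99/13, 339/13, -21/2)
T6 scale by (-2, 3/2, 3/2): (153/13, 63/13, -3) → (-306/13, 189/26, -9/2); (99/13, 339/13, -21/2) → (-198/13, 1017/26, -63/4)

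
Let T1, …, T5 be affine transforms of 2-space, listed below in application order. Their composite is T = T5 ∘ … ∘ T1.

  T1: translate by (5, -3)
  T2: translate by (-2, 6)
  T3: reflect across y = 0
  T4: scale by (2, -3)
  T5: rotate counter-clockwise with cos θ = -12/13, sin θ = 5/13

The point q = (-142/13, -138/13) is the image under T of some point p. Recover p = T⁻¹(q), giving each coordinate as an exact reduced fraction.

p = (0, 5/3)

T1 = [1 0 5; 0 1 -3; 0 0 1]
T2·T1 = [1 0 3; 0 1 3; 0 0 1]
T3·…·T1 = [1 0 3; 0 -1 -3; 0 0 1]
T4·…·T1 = [2 0 6; 0 3 9; 0 0 1]
T5·…·T1 = [-24/13 -15/13 -9; 10/13 -36/13 -6; 0 0 1]
det M = 6; M⁻¹ = [-6/13 5/26 -3; -5/39 -4/13 -3; 0 0 1]
M⁻¹ · (-142/13, -138/13)ᵀ = (0, 5/3)ᵀ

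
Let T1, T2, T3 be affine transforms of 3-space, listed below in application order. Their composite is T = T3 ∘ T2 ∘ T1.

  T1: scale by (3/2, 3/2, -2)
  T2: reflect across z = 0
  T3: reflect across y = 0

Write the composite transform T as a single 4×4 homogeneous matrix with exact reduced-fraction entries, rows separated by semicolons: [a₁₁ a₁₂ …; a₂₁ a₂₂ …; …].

T1 = [3/2 0 0 0; 0 3/2 0 0; 0 0 -2 0; 0 0 0 1]
T2·T1 = [3/2 0 0 0; 0 3/2 0 0; 0 0 2 0; 0 0 0 1]
T3·…·T1 = [3/2 0 0 0; 0 -3/2 0 0; 0 0 2 0; 0 0 0 1]

T = [3/2 0 0 0; 0 -3/2 0 0; 0 0 2 0; 0 0 0 1]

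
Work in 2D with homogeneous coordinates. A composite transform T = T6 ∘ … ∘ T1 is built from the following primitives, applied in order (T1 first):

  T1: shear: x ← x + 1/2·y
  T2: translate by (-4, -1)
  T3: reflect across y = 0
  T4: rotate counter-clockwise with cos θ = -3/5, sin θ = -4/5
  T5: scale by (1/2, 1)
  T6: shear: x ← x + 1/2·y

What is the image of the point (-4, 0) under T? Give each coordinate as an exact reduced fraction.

T1 shear: x ← x + 1/2·y: (-4, 0) → (-4, 0)
T2 translate by (-4, -1): (-4, 0) → (-8, -1)
T3 reflect across y = 0: (-8, -1) → (-8, 1)
T4 rotate counter-clockwise with cos θ = -3/5, sin θ = -4/5: (-8, 1) → (28/5, 29/5)
T5 scale by (1/2, 1): (28/5, 29/5) → (14/5, 29/5)
T6 shear: x ← x + 1/2·y: (14/5, 29/5) → (57/10, 29/5)

T(p) = (57/10, 29/5)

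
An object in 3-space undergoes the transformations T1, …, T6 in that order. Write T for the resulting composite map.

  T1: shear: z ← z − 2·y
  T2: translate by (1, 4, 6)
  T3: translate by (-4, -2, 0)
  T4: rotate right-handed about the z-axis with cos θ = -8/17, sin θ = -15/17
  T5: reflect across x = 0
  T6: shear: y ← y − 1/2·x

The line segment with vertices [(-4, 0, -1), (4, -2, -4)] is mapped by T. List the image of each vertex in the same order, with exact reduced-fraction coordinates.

T1 shear: z ← z − 2·y: (-4, 0, -1) → (-4, 0, -1); (4, -2, -4) → (4, -2, 0)
T2 translate by (1, 4, 6): (-4, 0, -1) → (-3, 4, 5); (4, -2, 0) → (5, 2, 6)
T3 translate by (-4, -2, 0): (-3, 4, 5) → (-7, 2, 5); (5, 2, 6) → (1, 0, 6)
T4 rotate right-handed about the z-axis with cos θ = -8/17, sin θ = -15/17: (-7, 2, 5) → (86/17, 89/17, 5); (1, 0, 6) → (-8/17, -15/17, 6)
T5 reflect across x = 0: (86/17, 89/17, 5) → (-86/17, 89/17, 5); (-8/17, -15/17, 6) → (8/17, -15/17, 6)
T6 shear: y ← y − 1/2·x: (-86/17, 89/17, 5) → (-86/17, 132/17, 5); (8/17, -15/17, 6) → (8/17, -19/17, 6)

image vertices: (-86/17, 132/17, 5), (8/17, -19/17, 6)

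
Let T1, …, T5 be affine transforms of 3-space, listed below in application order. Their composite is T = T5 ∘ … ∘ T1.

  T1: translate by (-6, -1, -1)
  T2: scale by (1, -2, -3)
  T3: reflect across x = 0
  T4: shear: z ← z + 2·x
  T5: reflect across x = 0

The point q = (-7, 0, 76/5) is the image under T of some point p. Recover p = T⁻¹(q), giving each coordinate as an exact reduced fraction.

T1 = [1 0 0 -6; 0 1 0 -1; 0 0 1 -1; 0 0 0 1]
T2·T1 = [1 0 0 -6; 0 -2 0 2; 0 0 -3 3; 0 0 0 1]
T3·…·T1 = [-1 0 0 6; 0 -2 0 2; 0 0 -3 3; 0 0 0 1]
T4·…·T1 = [-1 0 0 6; 0 -2 0 2; -2 0 -3 15; 0 0 0 1]
T5·…·T1 = [1 0 0 -6; 0 -2 0 2; -2 0 -3 15; 0 0 0 1]
det M = 6; M⁻¹ = [1 0 0 6; 0 -1/2 0 1; -2/3 0 -1/3 1; 0 0 0 1]
M⁻¹ · (-7, 0, 76/5)ᵀ = (-1, 1, 3/5)ᵀ

p = (-1, 1, 3/5)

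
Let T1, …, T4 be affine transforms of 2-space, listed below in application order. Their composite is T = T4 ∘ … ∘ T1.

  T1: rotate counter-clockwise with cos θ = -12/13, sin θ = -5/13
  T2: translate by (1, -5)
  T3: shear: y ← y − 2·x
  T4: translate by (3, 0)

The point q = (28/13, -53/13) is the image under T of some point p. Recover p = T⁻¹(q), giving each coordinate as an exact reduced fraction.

p = (2, 0)

T1 = [-12/13 5/13 0; -5/13 -12/13 0; 0 0 1]
T2·T1 = [-12/13 5/13 1; -5/13 -12/13 -5; 0 0 1]
T3·…·T1 = [-12/13 5/13 1; 19/13 -22/13 -7; 0 0 1]
T4·…·T1 = [-12/13 5/13 4; 19/13 -22/13 -7; 0 0 1]
det M = 1; M⁻¹ = [-22/13 -5/13 53/13; -19/13 -12/13 -8/13; 0 0 1]
M⁻¹ · (28/13, -53/13)ᵀ = (2, 0)ᵀ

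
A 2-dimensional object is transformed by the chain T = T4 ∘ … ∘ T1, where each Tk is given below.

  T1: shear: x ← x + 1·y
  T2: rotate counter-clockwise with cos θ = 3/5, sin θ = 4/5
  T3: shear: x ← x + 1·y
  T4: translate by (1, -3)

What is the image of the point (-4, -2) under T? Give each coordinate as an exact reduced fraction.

T(p) = (-7, -9)

T1 shear: x ← x + 1·y: (-4, -2) → (-6, -2)
T2 rotate counter-clockwise with cos θ = 3/5, sin θ = 4/5: (-6, -2) → (-2, -6)
T3 shear: x ← x + 1·y: (-2, -6) → (-8, -6)
T4 translate by (1, -3): (-8, -6) → (-7, -9)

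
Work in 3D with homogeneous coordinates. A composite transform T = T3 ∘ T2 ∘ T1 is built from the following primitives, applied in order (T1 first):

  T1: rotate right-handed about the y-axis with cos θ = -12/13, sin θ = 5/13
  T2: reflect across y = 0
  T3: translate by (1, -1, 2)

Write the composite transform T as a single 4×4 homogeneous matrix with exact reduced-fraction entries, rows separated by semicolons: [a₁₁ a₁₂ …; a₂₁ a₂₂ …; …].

T = [-12/13 0 5/13 1; 0 -1 0 -1; -5/13 0 -12/13 2; 0 0 0 1]

T1 = [-12/13 0 5/13 0; 0 1 0 0; -5/13 0 -12/13 0; 0 0 0 1]
T2·T1 = [-12/13 0 5/13 0; 0 -1 0 0; -5/13 0 -12/13 0; 0 0 0 1]
T3·…·T1 = [-12/13 0 5/13 1; 0 -1 0 -1; -5/13 0 -12/13 2; 0 0 0 1]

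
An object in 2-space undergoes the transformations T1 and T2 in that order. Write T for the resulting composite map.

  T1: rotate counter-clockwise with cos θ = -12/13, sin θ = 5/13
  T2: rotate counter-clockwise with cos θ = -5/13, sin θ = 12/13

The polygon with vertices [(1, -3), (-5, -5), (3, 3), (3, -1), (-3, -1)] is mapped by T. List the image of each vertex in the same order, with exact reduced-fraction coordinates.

image vertices: (-3, -1), (-5, 5), (3, -3), (-1, -3), (-1, 3)

T1 rotate counter-clockwise with cos θ = -12/13, sin θ = 5/13: (1, -3) → (3/13, 41/13); (-5, -5) → (85/13, 35/13); (3, 3) → (-51/13, -21/13); (3, -1) → (-31/13, 27/13); (-3, -1) → (41/13, -3/13)
T2 rotate counter-clockwise with cos θ = -5/13, sin θ = 12/13: (3/13, 41/13) → (-3, -1); (85/13, 35/13) → (-5, 5); (-51/13, -21/13) → (3, -3); (-31/13, 27/13) → (-1, -3); (41/13, -3/13) → (-1, 3)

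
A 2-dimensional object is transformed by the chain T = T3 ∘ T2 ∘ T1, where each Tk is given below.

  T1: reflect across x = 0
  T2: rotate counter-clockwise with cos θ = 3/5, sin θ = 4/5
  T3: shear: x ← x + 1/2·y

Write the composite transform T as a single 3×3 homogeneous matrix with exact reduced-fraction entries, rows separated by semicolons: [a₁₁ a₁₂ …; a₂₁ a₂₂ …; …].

T = [-1 -1/2 0; -4/5 3/5 0; 0 0 1]

T1 = [-1 0 0; 0 1 0; 0 0 1]
T2·T1 = [-3/5 -4/5 0; -4/5 3/5 0; 0 0 1]
T3·…·T1 = [-1 -1/2 0; -4/5 3/5 0; 0 0 1]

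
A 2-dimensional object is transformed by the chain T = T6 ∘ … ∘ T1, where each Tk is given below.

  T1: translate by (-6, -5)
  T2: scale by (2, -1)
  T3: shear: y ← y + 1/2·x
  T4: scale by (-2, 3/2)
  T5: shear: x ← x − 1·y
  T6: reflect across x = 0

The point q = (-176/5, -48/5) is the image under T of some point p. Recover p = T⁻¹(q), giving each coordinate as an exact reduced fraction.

p = (-2/5, 5)

T1 = [1 0 -6; 0 1 -5; 0 0 1]
T2·T1 = [2 0 -12; 0 -1 5; 0 0 1]
T3·…·T1 = [2 0 -12; 1 -1 -1; 0 0 1]
T4·…·T1 = [-4 0 24; 3/2 -3/2 -3/2; 0 0 1]
T5·…·T1 = [-11/2 3/2 51/2; 3/2 -3/2 -3/2; 0 0 1]
T6·…·T1 = [11/2 -3/2 -51/2; 3/2 -3/2 -3/2; 0 0 1]
det M = -6; M⁻¹ = [1/4 -1/4 6; 1/4 -11/12 5; 0 0 1]
M⁻¹ · (-176/5, -48/5)ᵀ = (-2/5, 5)ᵀ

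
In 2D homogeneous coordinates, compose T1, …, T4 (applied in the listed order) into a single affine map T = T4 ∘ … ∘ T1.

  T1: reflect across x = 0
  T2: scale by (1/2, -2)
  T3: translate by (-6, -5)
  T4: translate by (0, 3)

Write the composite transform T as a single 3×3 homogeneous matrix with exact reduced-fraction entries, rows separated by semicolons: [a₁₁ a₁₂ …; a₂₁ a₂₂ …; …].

T1 = [-1 0 0; 0 1 0; 0 0 1]
T2·T1 = [-1/2 0 0; 0 -2 0; 0 0 1]
T3·…·T1 = [-1/2 0 -6; 0 -2 -5; 0 0 1]
T4·…·T1 = [-1/2 0 -6; 0 -2 -2; 0 0 1]

T = [-1/2 0 -6; 0 -2 -2; 0 0 1]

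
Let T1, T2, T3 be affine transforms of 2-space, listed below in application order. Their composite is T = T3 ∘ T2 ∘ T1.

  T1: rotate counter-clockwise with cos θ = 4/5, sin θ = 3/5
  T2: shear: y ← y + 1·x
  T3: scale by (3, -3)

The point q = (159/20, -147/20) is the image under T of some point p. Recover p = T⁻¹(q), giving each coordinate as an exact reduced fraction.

T1 = [4/5 -3/5 0; 3/5 4/5 0; 0 0 1]
T2·T1 = [4/5 -3/5 0; 7/5 1/5 0; 0 0 1]
T3·…·T1 = [12/5 -9/5 0; -21/5 -3/5 0; 0 0 1]
det M = -9; M⁻¹ = [1/15 -1/5 0; -7/15 -4/15 0; 0 0 1]
M⁻¹ · (159/20, -147/20)ᵀ = (2, -7/4)ᵀ

p = (2, -7/4)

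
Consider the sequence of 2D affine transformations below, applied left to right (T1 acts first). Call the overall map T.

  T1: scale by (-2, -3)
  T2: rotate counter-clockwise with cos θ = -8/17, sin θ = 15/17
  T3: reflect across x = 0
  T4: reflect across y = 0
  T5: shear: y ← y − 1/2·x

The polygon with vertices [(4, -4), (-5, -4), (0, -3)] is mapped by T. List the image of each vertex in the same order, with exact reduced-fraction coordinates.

image vertices: (116/17, 158/17), (260/17, -184/17), (135/17, 9/34)

T1 scale by (-2, -3): (4, -4) → (-8, 12); (-5, -4) → (10, 12); (0, -3) → (0, 9)
T2 rotate counter-clockwise with cos θ = -8/17, sin θ = 15/17: (-8, 12) → (-116/17, -216/17); (10, 12) → (-260/17, 54/17); (0, 9) → (-135/17, -72/17)
T3 reflect across x = 0: (-116/17, -216/17) → (116/17, -216/17); (-260/17, 54/17) → (260/17, 54/17); (-135/17, -72/17) → (135/17, -72/17)
T4 reflect across y = 0: (116/17, -216/17) → (116/17, 216/17); (260/17, 54/17) → (260/17, -54/17); (135/17, -72/17) → (135/17, 72/17)
T5 shear: y ← y − 1/2·x: (116/17, 216/17) → (116/17, 158/17); (260/17, -54/17) → (260/17, -184/17); (135/17, 72/17) → (135/17, 9/34)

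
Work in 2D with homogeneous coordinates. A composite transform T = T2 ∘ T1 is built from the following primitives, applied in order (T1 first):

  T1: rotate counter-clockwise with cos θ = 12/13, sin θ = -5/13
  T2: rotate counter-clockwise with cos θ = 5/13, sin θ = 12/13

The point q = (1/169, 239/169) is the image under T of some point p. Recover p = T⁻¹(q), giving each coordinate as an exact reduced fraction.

p = (1, 1)

T1 = [12/13 5/13 0; -5/13 12/13 0; 0 0 1]
T2·T1 = [120/169 -119/169 0; 119/169 120/169 0; 0 0 1]
det M = 1; M⁻¹ = [120/169 119/169 0; -119/169 120/169 0; 0 0 1]
M⁻¹ · (1/169, 239/169)ᵀ = (1, 1)ᵀ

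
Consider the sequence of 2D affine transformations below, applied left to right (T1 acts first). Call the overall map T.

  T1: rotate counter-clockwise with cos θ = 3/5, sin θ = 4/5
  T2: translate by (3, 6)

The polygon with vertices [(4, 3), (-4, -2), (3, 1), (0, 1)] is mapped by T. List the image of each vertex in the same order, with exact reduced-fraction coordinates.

T1 rotate counter-clockwise with cos θ = 3/5, sin θ = 4/5: (4, 3) → (0, 5); (-4, -2) → (-4/5, -22/5); (3, 1) → (1, 3); (0, 1) → (-4/5, 3/5)
T2 translate by (3, 6): (0, 5) → (3, 11); (-4/5, -22/5) → (11/5, 8/5); (1, 3) → (4, 9); (-4/5, 3/5) → (11/5, 33/5)

image vertices: (3, 11), (11/5, 8/5), (4, 9), (11/5, 33/5)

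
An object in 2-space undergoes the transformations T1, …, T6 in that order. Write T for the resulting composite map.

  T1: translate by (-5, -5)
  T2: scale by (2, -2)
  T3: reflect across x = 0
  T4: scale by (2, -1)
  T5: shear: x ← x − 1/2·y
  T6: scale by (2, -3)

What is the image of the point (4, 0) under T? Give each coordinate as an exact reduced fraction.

T1 translate by (-5, -5): (4, 0) → (-1, -5)
T2 scale by (2, -2): (-1, -5) → (-2, 10)
T3 reflect across x = 0: (-2, 10) → (2, 10)
T4 scale by (2, -1): (2, 10) → (4, -10)
T5 shear: x ← x − 1/2·y: (4, -10) → (9, -10)
T6 scale by (2, -3): (9, -10) → (18, 30)

T(p) = (18, 30)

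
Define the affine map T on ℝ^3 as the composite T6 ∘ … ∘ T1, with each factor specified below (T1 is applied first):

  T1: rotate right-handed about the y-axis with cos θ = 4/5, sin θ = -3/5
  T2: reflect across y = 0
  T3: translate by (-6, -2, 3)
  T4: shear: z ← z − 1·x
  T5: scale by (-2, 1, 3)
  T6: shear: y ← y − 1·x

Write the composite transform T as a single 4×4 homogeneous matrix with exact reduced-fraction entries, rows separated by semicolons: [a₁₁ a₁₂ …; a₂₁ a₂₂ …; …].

T1 = [4/5 0 -3/5 0; 0 1 0 0; 3/5 0 4/5 0; 0 0 0 1]
T2·T1 = [4/5 0 -3/5 0; 0 -1 0 0; 3/5 0 4/5 0; 0 0 0 1]
T3·…·T1 = [4/5 0 -3/5 -6; 0 -1 0 -2; 3/5 0 4/5 3; 0 0 0 1]
T4·…·T1 = [4/5 0 -3/5 -6; 0 -1 0 -2; -1/5 0 7/5 9; 0 0 0 1]
T5·…·T1 = [-8/5 0 6/5 12; 0 -1 0 -2; -3/5 0 21/5 27; 0 0 0 1]
T6·…·T1 = [-8/5 0 6/5 12; 8/5 -1 -6/5 -14; -3/5 0 21/5 27; 0 0 0 1]

T = [-8/5 0 6/5 12; 8/5 -1 -6/5 -14; -3/5 0 21/5 27; 0 0 0 1]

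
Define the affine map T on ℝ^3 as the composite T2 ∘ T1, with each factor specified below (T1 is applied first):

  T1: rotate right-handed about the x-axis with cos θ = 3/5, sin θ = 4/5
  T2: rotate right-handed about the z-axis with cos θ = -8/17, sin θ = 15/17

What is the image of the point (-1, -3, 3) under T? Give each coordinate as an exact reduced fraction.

T1 rotate right-handed about the x-axis with cos θ = 3/5, sin θ = 4/5: (-1, -3, 3) → (-1, -21/5, -3/5)
T2 rotate right-handed about the z-axis with cos θ = -8/17, sin θ = 15/17: (-1, -21/5, -3/5) → (71/17, 93/85, -3/5)

T(p) = (71/17, 93/85, -3/5)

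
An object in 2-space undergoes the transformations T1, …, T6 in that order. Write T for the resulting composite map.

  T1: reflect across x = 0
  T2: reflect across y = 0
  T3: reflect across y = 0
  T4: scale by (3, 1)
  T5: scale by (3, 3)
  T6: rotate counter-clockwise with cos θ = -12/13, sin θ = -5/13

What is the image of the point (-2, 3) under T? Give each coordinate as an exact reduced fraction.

T(p) = (-171/13, -198/13)

T1 reflect across x = 0: (-2, 3) → (2, 3)
T2 reflect across y = 0: (2, 3) → (2, -3)
T3 reflect across y = 0: (2, -3) → (2, 3)
T4 scale by (3, 1): (2, 3) → (6, 3)
T5 scale by (3, 3): (6, 3) → (18, 9)
T6 rotate counter-clockwise with cos θ = -12/13, sin θ = -5/13: (18, 9) → (-171/13, -198/13)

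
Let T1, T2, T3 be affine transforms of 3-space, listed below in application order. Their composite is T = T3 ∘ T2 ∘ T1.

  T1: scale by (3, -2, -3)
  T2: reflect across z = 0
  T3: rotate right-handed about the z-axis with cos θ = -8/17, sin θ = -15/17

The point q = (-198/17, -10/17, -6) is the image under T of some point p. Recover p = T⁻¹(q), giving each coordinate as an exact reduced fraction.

p = (2, 5, -2)

T1 = [3 0 0 0; 0 -2 0 0; 0 0 -3 0; 0 0 0 1]
T2·T1 = [3 0 0 0; 0 -2 0 0; 0 0 3 0; 0 0 0 1]
T3·…·T1 = [-24/17 -30/17 0 0; -45/17 16/17 0 0; 0 0 3 0; 0 0 0 1]
det M = -18; M⁻¹ = [-8/51 -5/17 0 0; -15/34 4/17 0 0; 0 0 1/3 0; 0 0 0 1]
M⁻¹ · (-198/17, -10/17, -6)ᵀ = (2, 5, -2)ᵀ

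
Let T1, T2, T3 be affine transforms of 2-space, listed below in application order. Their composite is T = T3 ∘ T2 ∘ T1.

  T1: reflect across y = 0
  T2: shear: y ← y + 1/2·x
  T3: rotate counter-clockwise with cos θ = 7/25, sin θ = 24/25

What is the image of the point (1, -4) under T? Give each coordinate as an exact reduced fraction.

T(p) = (-101/25, 111/50)

T1 reflect across y = 0: (1, -4) → (1, 4)
T2 shear: y ← y + 1/2·x: (1, 4) → (1, 9/2)
T3 rotate counter-clockwise with cos θ = 7/25, sin θ = 24/25: (1, 9/2) → (-101/25, 111/50)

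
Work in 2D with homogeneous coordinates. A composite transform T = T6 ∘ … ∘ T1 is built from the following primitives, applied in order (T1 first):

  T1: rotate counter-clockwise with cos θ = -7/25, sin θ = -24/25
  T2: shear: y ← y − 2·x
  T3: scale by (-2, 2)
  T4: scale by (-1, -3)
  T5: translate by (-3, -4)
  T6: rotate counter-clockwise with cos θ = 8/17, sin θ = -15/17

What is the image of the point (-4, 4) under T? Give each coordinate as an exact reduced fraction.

T1 rotate counter-clockwise with cos θ = -7/25, sin θ = -24/25: (-4, 4) → (124/25, 68/25)
T2 shear: y ← y − 2·x: (124/25, 68/25) → (124/25, -36/5)
T3 scale by (-2, 2): (124/25, -36/5) → (-248/25, -72/5)
T4 scale by (-1, -3): (-248/25, -72/5) → (248/25, 216/5)
T5 translate by (-3, -4): (248/25, 216/5) → (173/25, 196/5)
T6 rotate counter-clockwise with cos θ = 8/17, sin θ = -15/17: (173/25, 196/5) → (16084/425, 1049/85)

T(p) = (16084/425, 1049/85)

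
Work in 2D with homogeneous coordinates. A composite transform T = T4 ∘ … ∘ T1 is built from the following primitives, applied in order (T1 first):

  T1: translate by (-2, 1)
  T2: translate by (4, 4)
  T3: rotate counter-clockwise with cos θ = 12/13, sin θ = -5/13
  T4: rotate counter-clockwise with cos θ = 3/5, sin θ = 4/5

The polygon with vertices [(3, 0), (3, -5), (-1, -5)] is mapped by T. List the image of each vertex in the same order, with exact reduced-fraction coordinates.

T1 translate by (-2, 1): (3, 0) → (1, 1); (3, -5) → (1, -4); (-1, -5) → (-3, -4)
T2 translate by (4, 4): (1, 1) → (5, 5); (1, -4) → (5, 0); (-3, -4) → (1, 0)
T3 rotate counter-clockwise with cos θ = 12/13, sin θ = -5/13: (5, 5) → (85/13, 35/13); (5, 0) → (60/13, -25/13); (1, 0) → (12/13, -5/13)
T4 rotate counter-clockwise with cos θ = 3/5, sin θ = 4/5: (85/13, 35/13) → (23/13, 89/13); (60/13, -25/13) → (56/13, 33/13); (12/13, -5/13) → (56/65, 33/65)

image vertices: (23/13, 89/13), (56/13, 33/13), (56/65, 33/65)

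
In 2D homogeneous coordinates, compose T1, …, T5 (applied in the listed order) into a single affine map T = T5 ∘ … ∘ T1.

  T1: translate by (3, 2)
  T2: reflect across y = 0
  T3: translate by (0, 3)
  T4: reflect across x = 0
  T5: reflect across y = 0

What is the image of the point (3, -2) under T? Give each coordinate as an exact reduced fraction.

T1 translate by (3, 2): (3, -2) → (6, 0)
T2 reflect across y = 0: (6, 0) → (6, 0)
T3 translate by (0, 3): (6, 0) → (6, 3)
T4 reflect across x = 0: (6, 3) → (-6, 3)
T5 reflect across y = 0: (-6, 3) → (-6, -3)

T(p) = (-6, -3)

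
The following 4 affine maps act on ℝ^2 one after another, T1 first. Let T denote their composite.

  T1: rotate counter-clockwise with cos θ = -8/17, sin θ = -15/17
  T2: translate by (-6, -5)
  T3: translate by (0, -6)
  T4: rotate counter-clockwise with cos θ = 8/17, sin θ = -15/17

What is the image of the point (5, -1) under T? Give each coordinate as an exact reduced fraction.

T1 rotate counter-clockwise with cos θ = -8/17, sin θ = -15/17: (5, -1) → (-55/17, -67/17)
T2 translate by (-6, -5): (-55/17, -67/17) → (-157/17, -152/17)
T3 translate by (0, -6): (-157/17, -152/17) → (-157/17, -254/17)
T4 rotate counter-clockwise with cos θ = 8/17, sin θ = -15/17: (-157/17, -254/17) → (-298/17, 19/17)

T(p) = (-298/17, 19/17)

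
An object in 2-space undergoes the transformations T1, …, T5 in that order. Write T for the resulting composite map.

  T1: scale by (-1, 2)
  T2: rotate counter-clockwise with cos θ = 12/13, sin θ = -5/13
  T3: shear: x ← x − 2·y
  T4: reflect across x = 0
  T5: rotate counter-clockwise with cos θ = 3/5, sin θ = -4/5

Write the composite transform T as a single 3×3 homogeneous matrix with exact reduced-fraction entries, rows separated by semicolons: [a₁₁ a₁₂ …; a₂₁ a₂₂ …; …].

T1 = [-1 0 0; 0 2 0; 0 0 1]
T2·T1 = [-12/13 10/13 0; 5/13 24/13 0; 0 0 1]
T3·…·T1 = [-22/13 -38/13 0; 5/13 24/13 0; 0 0 1]
T4·…·T1 = [22/13 38/13 0; 5/13 24/13 0; 0 0 1]
T5·…·T1 = [86/65 42/13 0; -73/65 -16/13 0; 0 0 1]

T = [86/65 42/13 0; -73/65 -16/13 0; 0 0 1]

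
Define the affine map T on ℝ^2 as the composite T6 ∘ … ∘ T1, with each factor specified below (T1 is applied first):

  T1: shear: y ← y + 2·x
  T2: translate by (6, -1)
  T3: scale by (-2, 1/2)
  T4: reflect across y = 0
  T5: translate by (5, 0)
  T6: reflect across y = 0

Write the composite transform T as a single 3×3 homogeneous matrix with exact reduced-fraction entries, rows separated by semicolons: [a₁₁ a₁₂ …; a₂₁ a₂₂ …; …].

T1 = [1 0 0; 2 1 0; 0 0 1]
T2·T1 = [1 0 6; 2 1 -1; 0 0 1]
T3·…·T1 = [-2 0 -12; 1 1/2 -1/2; 0 0 1]
T4·…·T1 = [-2 0 -12; -1 -1/2 1/2; 0 0 1]
T5·…·T1 = [-2 0 -7; -1 -1/2 1/2; 0 0 1]
T6·…·T1 = [-2 0 -7; 1 1/2 -1/2; 0 0 1]

T = [-2 0 -7; 1 1/2 -1/2; 0 0 1]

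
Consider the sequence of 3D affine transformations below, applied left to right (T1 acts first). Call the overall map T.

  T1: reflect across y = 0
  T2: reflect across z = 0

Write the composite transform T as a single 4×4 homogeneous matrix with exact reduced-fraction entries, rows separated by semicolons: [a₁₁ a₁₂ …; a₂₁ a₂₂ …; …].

T = [1 0 0 0; 0 -1 0 0; 0 0 -1 0; 0 0 0 1]

T1 = [1 0 0 0; 0 -1 0 0; 0 0 1 0; 0 0 0 1]
T2·T1 = [1 0 0 0; 0 -1 0 0; 0 0 -1 0; 0 0 0 1]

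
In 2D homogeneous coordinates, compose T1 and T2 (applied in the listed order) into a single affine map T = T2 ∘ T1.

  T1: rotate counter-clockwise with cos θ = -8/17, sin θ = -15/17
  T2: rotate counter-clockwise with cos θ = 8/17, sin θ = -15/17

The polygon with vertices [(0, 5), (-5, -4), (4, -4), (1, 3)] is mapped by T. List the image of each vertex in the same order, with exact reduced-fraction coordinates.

T1 rotate counter-clockwise with cos θ = -8/17, sin θ = -15/17: (0, 5) → (75/17, -40/17); (-5, -4) → (-20/17, 107/17); (4, -4) → (-92/17, -28/17); (1, 3) → (37/17, -39/17)
T2 rotate counter-clockwise with cos θ = 8/17, sin θ = -15/17: (75/17, -40/17) → (0, -5); (-20/17, 107/17) → (5, 4); (-92/17, -28/17) → (-4, 4); (37/17, -39/17) → (-1, -3)

image vertices: (0, -5), (5, 4), (-4, 4), (-1, -3)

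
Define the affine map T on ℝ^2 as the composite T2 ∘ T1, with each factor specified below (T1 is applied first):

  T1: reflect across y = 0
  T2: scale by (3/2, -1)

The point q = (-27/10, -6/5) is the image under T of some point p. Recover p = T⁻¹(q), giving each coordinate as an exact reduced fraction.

T1 = [1 0 0; 0 -1 0; 0 0 1]
T2·T1 = [3/2 0 0; 0 1 0; 0 0 1]
det M = 3/2; M⁻¹ = [2/3 0 0; 0 1 0; 0 0 1]
M⁻¹ · (-27/10, -6/5)ᵀ = (-9/5, -6/5)ᵀ

p = (-9/5, -6/5)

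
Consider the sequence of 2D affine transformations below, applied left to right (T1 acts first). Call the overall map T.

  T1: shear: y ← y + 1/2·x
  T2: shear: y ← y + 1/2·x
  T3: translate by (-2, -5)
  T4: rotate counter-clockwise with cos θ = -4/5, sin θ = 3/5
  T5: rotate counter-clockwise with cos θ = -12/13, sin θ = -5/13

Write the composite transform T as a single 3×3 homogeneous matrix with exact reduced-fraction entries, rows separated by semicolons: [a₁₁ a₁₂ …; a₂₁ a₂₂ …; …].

T1 = [1 0 0; 1/2 1 0; 0 0 1]
T2·T1 = [1 0 0; 1 1 0; 0 0 1]
T3·…·T1 = [1 0 -2; 1 1 -5; 0 0 1]
T4·…·T1 = [-7/5 -3/5 23/5; -1/5 -4/5 14/5; 0 0 1]
T5·…·T1 = [79/65 16/65 -206/65; 47/65 63/65 -283/65; 0 0 1]

T = [79/65 16/65 -206/65; 47/65 63/65 -283/65; 0 0 1]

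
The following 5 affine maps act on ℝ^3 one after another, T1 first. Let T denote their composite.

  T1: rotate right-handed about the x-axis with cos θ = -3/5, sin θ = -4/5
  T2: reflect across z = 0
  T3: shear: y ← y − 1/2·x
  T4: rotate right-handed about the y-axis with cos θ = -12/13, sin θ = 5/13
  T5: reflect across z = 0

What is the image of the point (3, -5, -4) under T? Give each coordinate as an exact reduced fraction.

T1 rotate right-handed about the x-axis with cos θ = -3/5, sin θ = -4/5: (3, -5, -4) → (3, -1/5, 32/5)
T2 reflect across z = 0: (3, -1/5, 32/5) → (3, -1/5, -32/5)
T3 shear: y ← y − 1/2·x: (3, -1/5, -32/5) → (3, -17/10, -32/5)
T4 rotate right-handed about the y-axis with cos θ = -12/13, sin θ = 5/13: (3, -17/10, -32/5) → (-68/13, -17/10, 309/65)
T5 reflect across z = 0: (-68/13, -17/10, 309/65) → (-68/13, -17/10, -309/65)

T(p) = (-68/13, -17/10, -309/65)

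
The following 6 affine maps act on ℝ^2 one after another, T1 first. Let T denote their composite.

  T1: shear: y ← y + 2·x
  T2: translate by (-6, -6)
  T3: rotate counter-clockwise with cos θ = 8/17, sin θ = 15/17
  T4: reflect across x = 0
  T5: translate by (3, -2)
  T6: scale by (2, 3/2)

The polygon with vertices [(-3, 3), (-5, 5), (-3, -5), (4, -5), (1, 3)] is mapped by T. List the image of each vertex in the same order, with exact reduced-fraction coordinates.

image vertices: (-24/17, -723/34), (-52/17, -861/34), (-264/17, -915/34), (44/17, -132/17), (152/17, -351/34)

T1 shear: y ← y + 2·x: (-3, 3) → (-3, -3); (-5, 5) → (-5, -5); (-3, -5) → (-3, -11); (4, -5) → (4, 3); (1, 3) → (1, 5)
T2 translate by (-6, -6): (-3, -3) → (-9, -9); (-5, -5) → (-11, -11); (-3, -11) → (-9, -17); (4, 3) → (-2, -3); (1, 5) → (-5, -1)
T3 rotate counter-clockwise with cos θ = 8/17, sin θ = 15/17: (-9, -9) → (63/17, -207/17); (-11, -11) → (77/17, -253/17); (-9, -17) → (183/17, -271/17); (-2, -3) → (29/17, -54/17); (-5, -1) → (-25/17, -83/17)
T4 reflect across x = 0: (63/17, -207/17) → (-63/17, -207/17); (77/17, -253/17) → (-77/17, -253/17); (183/17, -271/17) → (-183/17, -271/17); (29/17, -54/17) → (-29/17, -54/17); (-25/17, -83/17) → (25/17, -83/17)
T5 translate by (3, -2): (-63/17, -207/17) → (-12/17, -241/17); (-77/17, -253/17) → (-26/17, -287/17); (-183/17, -271/17) → (-132/17, -305/17); (-29/17, -54/17) → (22/17, -88/17); (25/17, -83/17) → (76/17, -117/17)
T6 scale by (2, 3/2): (-12/17, -241/17) → (-24/17, -723/34); (-26/17, -287/17) → (-52/17, -861/34); (-132/17, -305/17) → (-264/17, -915/34); (22/17, -88/17) → (44/17, -132/17); (76/17, -117/17) → (152/17, -351/34)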